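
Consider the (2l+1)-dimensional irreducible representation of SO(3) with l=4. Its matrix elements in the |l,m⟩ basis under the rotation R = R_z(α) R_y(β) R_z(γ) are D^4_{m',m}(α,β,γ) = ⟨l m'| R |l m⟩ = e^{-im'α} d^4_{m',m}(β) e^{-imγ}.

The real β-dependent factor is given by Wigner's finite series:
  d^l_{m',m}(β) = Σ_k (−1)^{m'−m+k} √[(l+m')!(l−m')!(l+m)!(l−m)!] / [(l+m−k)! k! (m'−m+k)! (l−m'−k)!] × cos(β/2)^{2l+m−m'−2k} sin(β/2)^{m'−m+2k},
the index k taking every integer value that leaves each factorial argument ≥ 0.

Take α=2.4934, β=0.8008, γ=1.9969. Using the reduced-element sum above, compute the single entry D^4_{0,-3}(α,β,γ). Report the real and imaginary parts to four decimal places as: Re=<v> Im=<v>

Re=-0.3648 Im=0.1098

First d^4_{0,-3}(β=0.8008), then the phase factors e^{-i(0)α} and e^{-i(-3)γ}:
c=cos(0.8008/2)=0.920905, s=sin(0.8008/2)=0.389787; N=√[24·24·1·5040]=1703.830978
The bounds max(0,m−m')=0 and min(l+m,l−m')=1 give 2 terms
  k=0: (−1)^3·1703.8310/(144)·0.9209^5·0.3898^3 = -0.464109
  k=1: (−1)^4·1703.8310/(144)·0.9209^3·0.3898^5 = +0.083147
d^4_{0,-3}(0.8008) = -0.464109 +0.083147 = -0.380962
Phases: e^{-i·(0)·2.4934}=+1.000000+0.000000i, e^{-i·(-3)·1.9969}=+0.957530-0.288333i ⇒ D=-0.364783+0.109844i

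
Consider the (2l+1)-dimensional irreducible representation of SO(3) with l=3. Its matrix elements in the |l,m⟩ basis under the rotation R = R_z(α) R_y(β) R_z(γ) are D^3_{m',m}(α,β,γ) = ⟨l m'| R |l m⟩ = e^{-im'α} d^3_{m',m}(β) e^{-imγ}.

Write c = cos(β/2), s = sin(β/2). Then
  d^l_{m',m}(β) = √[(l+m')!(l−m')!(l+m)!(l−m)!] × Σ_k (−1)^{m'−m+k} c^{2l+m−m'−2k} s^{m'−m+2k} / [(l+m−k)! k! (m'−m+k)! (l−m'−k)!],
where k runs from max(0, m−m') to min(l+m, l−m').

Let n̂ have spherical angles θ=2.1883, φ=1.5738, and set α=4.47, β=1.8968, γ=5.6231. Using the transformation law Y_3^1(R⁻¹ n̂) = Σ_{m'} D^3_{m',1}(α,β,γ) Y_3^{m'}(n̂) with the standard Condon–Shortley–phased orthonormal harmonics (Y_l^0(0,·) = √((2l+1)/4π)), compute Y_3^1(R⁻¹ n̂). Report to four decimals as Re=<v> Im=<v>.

Re=-0.1438 Im=-0.0638

Need the full column D^3_{m',1} for m'=−3..3 at α=4.47, β=1.8968, γ=5.6231.
cos(β/2)=0.582984, sin(β/2)=0.812484
d^3_{-3,1}: single k=4 term ⇒ +0.573611;  D = +0.038450+0.572321i
d^3_{-2,1}: k∈[3..4] ⇒ +0.672115 -0.652725 = +0.019390;  D = -0.019093-0.003382i
d^3_{-1,1}: k∈[2..4] ⇒ +0.457516 -1.184846 +0.287666 = -0.439663;  D = -0.178352+0.401864i
d^3_{0,1}: k∈[1..3] ⇒ +0.189534 -1.104398 +0.715024 = -0.199839;  D = -0.157861-0.122538i
d^3_{1,1}: k∈[0..2] ⇒ +0.039259 -0.610022 +0.888634 = +0.317871;  D = -0.249485+0.196975i
d^3_{2,1}: k∈[0..1] ⇒ -0.173020 +0.672115 = +0.499095;  D = -0.206211-0.454502i
d^3_{3,1}: single k=0 term ⇒ +0.295326;  D = +0.290365-0.053901i
Y_3^{m'}(θ=2.1883,φ=1.5738) and Σ D·Y over m':
  (+0.0384+0.5723i)·(+0.0020+0.2261i)  (-0.0191-0.0034i)·(+0.3934-0.0024i)  (-0.1784+0.4019i)·(-0.0005-0.1782i)  (-0.1579-0.1225i)·(+0.2860+0.0000i)  (-0.2495+0.1970i)·(+0.0005-0.1782i)  (-0.2062-0.4545i)·(+0.3934+0.0024i)  (+0.2904-0.0539i)·(-0.0020+0.2261i)
Y_3^1(R⁻¹ n̂) = -0.143788-0.063850i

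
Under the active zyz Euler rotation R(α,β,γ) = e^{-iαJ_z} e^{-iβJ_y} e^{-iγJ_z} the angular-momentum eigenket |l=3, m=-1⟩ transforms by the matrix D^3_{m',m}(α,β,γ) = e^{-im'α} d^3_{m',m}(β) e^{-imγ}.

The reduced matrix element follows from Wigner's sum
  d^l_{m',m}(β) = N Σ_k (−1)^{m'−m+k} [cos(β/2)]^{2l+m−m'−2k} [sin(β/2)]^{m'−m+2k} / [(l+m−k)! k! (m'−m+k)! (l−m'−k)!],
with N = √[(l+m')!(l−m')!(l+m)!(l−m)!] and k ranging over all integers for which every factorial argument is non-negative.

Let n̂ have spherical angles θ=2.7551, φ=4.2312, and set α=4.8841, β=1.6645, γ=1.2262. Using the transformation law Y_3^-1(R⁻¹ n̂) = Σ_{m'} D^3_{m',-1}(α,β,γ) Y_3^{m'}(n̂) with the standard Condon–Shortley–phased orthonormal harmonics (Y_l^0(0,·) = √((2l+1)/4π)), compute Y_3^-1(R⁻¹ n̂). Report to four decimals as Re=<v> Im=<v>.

Re=-0.0073 Im=-0.0771

Need the full column D^3_{m',-1} for m'=−3..3 at α=4.8841, β=1.6645, γ=1.2262.
cos(β/2)=0.673214, sin(β/2)=0.739448
d^3_{-3,-1}: single k=2 term ⇒ +0.434983;  D = -0.428673-0.073822i
d^3_{-2,-1}: k∈[1..2] ⇒ +0.323350 -0.780210 = -0.456861;  D = +0.000536+0.456860i
d^3_{-1,-1}: k∈[0..2] ⇒ +0.093093 -0.898498 +0.812995 = +0.007590;  D = +0.007477-0.001306i
d^3_{0,-1}: k∈[0..2] ⇒ -0.354212 +1.282016 -0.515563 = +0.412242;  D = +0.139262+0.388007i
d^3_{1,-1}: k∈[0..2] ⇒ +0.673873 -1.083993 +0.163473 = -0.246646;  D = +0.214496-0.121763i
d^3_{2,-1}: k∈[0..1] ⇒ -0.780210 +0.470642 = -0.309568;  D = +0.196578+0.239143i
d^3_{3,-1}: single k=0 term ⇒ +0.524786;  D = +0.342497-0.397612i
Y_3^{m'}(θ=2.7551,φ=4.2312) and Σ D·Y over m':
  (-0.4287-0.0738i)·(+0.0222-0.0028i)  (+0.0005+0.4569i)·(+0.0769+0.1104i)  (+0.0075-0.0013i)·(-0.1855+0.3552i)  (+0.1393+0.3880i)·(-0.4457+0.0000i)  (+0.2145-0.1218i)·(+0.1855+0.3552i)  (+0.1966+0.2391i)·(+0.0769-0.1104i)  (+0.3425-0.3976i)·(-0.0222-0.0028i)
Y_3^-1(R⁻¹ n̂) = -0.007265-0.077150i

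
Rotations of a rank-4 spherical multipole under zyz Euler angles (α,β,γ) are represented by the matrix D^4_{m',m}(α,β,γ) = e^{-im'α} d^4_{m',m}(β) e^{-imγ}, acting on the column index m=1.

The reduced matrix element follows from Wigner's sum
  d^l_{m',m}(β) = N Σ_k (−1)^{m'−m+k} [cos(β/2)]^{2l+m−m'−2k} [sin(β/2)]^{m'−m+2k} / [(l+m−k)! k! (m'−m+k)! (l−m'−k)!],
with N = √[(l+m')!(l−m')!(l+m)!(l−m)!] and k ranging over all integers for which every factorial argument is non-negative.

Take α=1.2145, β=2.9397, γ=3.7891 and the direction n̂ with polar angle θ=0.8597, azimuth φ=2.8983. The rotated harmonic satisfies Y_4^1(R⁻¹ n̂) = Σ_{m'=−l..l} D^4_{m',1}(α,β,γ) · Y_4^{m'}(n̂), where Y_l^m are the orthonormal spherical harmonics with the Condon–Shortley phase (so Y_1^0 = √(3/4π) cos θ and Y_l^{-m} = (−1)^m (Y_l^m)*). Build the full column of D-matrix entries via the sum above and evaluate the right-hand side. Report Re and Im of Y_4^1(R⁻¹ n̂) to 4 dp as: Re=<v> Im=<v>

Re=-0.0022 Im=-0.0034

Need the full column D^4_{m',1} for m'=−4..4 at α=1.2145, β=2.9397, γ=3.7891.
cos(β/2)=0.100775, sin(β/2)=0.994909
d^4_{-4,1}: single k=5 term ⇒ +0.007466;  D = +0.003592+0.006545i
d^4_{-3,1}: k∈[4..5] ⇒ +0.001337 -0.078177 = -0.076840;  D = -0.076027+0.011148i
d^4_{-2,1}: k∈[3..5] ⇒ +0.000145 -0.021163 +0.412547 = +0.391528;  D = +0.081885-0.382870i
d^4_{-1,1}: k∈[2..5] ⇒ +0.000010 -0.003032 +0.147740 -0.959992 = -0.815274;  D = +0.687700+0.437882i
d^4_{0,1}: k∈[1..4] ⇒ +0.000000 -0.000275 +0.026770 -0.434862 = -0.408367;  D = +0.325709-0.246327i
d^4_{1,1}: k∈[0..3] ⇒ +0.000000 -0.000016 +0.003032 -0.098493 = -0.095477;  D = -0.027413-0.091457i
d^4_{2,1}: k∈[0..2] ⇒ -0.000000 +0.000217 -0.014109 = -0.013892;  D = -0.013863-0.000904i
d^4_{3,1}: k∈[0..1] ⇒ +0.000008 -0.001337 = -0.001329;  D = -0.000543+0.001212i
d^4_{4,1}: single k=0 term ⇒ -0.000077;  D = +0.000055+0.000054i
Y_4^{m'}(θ=0.8597,φ=2.8983) and Σ D·Y over m':
  (+0.0036+0.0065i)·(+0.0820+0.1205i)  (-0.0760+0.0111i)·(-0.2648-0.2369i)  (+0.0819-0.3829i)·(+0.3364+0.1780i)  (+0.6877+0.4379i)·(+0.0041+0.0010i)  (+0.3257-0.2463i)·(-0.3627+0.0000i)  (-0.0274-0.0915i)·(-0.0041+0.0010i)  (-0.0139-0.0009i)·(+0.3364-0.1780i)  (-0.0005+0.0012i)·(+0.2648-0.2369i)  (+0.0001+0.0001i)·(+0.0820-0.1205i)
Y_4^1(R⁻¹ n̂) = -0.002240-0.003382i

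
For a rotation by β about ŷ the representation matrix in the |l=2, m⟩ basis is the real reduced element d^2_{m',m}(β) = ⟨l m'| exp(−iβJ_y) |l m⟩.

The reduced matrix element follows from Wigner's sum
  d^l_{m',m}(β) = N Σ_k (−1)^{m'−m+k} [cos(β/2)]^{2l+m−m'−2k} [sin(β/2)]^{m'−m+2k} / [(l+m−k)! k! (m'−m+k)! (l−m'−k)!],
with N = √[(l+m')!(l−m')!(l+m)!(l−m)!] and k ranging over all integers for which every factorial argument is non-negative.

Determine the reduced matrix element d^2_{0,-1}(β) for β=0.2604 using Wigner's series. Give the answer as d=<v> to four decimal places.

d=-0.3047

d^2_{0,-1}(β=0.2604) via Wigner's sum:
Half-angle: c=0.991536, s=0.129832. N=√(2·2·1·6)=4.898979
The bounds max(0,m−m')=0 and min(l+m,l−m')=1 give 2 terms
  k=0: (−1)^1·4.8990/(2)·0.9915^3·0.1298^1 = -0.310016
  k=1: (−1)^2·4.8990/(2)·0.9915^1·0.1298^3 = +0.005315
d^2_{0,-1}(0.2604) = -0.310016 +0.005315 = -0.304701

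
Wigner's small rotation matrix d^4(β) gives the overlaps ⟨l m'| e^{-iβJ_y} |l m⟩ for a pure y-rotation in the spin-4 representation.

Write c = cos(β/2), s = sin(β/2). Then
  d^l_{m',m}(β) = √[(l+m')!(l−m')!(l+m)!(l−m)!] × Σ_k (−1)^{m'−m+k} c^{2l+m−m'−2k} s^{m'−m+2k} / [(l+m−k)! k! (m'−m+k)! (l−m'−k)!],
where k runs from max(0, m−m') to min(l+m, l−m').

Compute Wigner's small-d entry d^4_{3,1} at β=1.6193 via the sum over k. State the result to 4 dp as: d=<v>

d^4_{3,1}(β=1.6193) via Wigner's sum:
With c≡cos(β/2)=0.689752 and s≡sin(β/2)=0.724046, N=[5040·1·120·6]^{1/2}=1904.940944
k∈{0,1} keeps every argument non-negative
  k=0: (−1)^2·1904.9409/(240)·0.6898^6·0.7240^2 = +0.448084
  k=1: (−1)^3·1904.9409/(144)·0.6898^4·0.7240^4 = -0.822915
d^4_{3,1}(1.6193) = +0.448084 -0.822915 = -0.374830

d=-0.3748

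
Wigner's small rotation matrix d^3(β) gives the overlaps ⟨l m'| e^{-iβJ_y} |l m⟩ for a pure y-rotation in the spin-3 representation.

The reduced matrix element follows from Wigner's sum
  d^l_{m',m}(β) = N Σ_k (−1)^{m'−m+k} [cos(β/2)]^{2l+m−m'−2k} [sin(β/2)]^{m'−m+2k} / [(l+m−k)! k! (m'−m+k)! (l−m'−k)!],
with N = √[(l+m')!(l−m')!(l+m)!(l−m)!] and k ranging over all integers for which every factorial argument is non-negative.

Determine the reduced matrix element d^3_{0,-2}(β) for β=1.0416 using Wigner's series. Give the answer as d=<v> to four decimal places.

d^3_{0,-2}(β=1.0416) via Wigner's sum:
Half-angle: c=0.867421, s=0.497574. N=√(6·6·1·120)=65.726707
k: max(0,(-2)−(0))=0 … min(3+(-2),3−(0))=1
  k=0: (−1)^2·65.7267/(12)·0.8674^4·0.4976^2 = +0.767710
  k=1: (−1)^3·65.7267/(12)·0.8674^2·0.4976^4 = -0.252611
d^3_{0,-2}(1.0416) = +0.767710 -0.252611 = +0.515098

d=0.5151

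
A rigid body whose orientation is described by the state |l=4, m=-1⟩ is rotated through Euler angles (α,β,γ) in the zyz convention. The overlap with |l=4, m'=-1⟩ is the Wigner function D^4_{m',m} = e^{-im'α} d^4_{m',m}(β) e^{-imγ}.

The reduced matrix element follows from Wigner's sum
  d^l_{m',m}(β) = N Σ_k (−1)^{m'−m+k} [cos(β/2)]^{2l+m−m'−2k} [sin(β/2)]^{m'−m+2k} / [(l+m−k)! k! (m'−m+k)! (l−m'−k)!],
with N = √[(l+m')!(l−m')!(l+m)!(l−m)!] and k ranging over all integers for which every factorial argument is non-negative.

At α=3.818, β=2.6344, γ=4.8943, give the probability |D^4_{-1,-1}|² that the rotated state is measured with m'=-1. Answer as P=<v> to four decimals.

P=0.1739

D^4_{-1,-1}(3.818,2.6344,4.8943) = e^{-i·-1·3.818}·d^4_{-1,-1}(2.6344)·e^{-i·-1·4.8943}. Compute d first:
c=cos(2.6344/2)=0.250887, s=sin(2.6344/2)=0.968016; N=√[6·120·6·120]=720.000000
k∈{0,1,2,3} keeps every argument non-negative
  k=0: (−1)^0·720.0000/(720)·0.2509^8·0.9680^0 = +0.000016
  k=1: (−1)^1·720.0000/(48)·0.2509^6·0.9680^2 = -0.003505
  k=2: (−1)^2·720.0000/(24)·0.2509^4·0.9680^4 = +0.104367
  k=3: (−1)^3·720.0000/(72)·0.2509^2·0.9680^6 = -0.517908
d^4_{-1,-1}(2.6344) = +0.000016 -0.003505 +0.104367 -0.517908 = -0.417030
|D^4_{-1,-1}|² = |d^4_{-1,-1}(β)|² = (-0.417030)² = 0.173914 (the z-rotation phases have unit modulus)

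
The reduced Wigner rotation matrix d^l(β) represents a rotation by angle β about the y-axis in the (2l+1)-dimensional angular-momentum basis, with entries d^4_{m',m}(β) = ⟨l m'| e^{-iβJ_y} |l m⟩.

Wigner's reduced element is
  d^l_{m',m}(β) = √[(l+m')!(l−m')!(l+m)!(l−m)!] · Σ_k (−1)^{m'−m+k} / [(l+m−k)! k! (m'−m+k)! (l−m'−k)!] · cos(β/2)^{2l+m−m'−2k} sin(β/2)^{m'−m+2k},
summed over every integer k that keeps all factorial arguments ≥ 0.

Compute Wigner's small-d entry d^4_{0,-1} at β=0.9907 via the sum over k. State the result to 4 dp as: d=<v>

d^4_{0,-1}(β=0.9907) via Wigner's sum:
With c≡cos(β/2)=0.879802 and s≡sin(β/2)=0.475340, N=[24·24·6·120]^{1/2}=643.987578
k: max(0,(-1)−(0))=0 … min(4+(-1),4−(0))=3
  k=0: (−1)^1·643.9876/(144)·0.8798^7·0.4753^1 = -0.867391
  k=1: (−1)^2·643.9876/(24)·0.8798^5·0.4753^3 = +1.519162
  k=2: (−1)^3·643.9876/(24)·0.8798^3·0.4753^5 = -0.443447
  k=3: (−1)^4·643.9876/(144)·0.8798^1·0.4753^7 = +0.021574
d^4_{0,-1}(0.9907) = -0.867391 +1.519162 -0.443447 +0.021574 = +0.229897

d=0.2299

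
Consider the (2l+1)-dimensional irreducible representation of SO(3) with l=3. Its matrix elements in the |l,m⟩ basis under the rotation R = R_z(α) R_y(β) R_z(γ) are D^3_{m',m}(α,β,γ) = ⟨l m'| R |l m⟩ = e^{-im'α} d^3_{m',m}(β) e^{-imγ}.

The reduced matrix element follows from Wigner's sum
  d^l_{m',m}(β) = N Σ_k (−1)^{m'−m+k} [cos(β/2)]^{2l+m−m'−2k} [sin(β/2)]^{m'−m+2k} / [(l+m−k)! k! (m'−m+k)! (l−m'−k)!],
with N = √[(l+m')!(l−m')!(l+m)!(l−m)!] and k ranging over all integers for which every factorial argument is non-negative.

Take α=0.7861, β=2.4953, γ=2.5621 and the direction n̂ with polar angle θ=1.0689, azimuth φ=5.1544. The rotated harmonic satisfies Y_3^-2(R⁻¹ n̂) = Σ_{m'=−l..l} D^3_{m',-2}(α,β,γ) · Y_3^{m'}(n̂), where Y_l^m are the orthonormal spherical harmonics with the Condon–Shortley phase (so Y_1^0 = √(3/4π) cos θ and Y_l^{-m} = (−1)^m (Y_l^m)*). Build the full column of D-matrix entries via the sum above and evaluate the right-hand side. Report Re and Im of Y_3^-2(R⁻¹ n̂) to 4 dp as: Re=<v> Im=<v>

Re=0.2026 Im=-0.3367

Need the full column D^3_{m',-2} for m'=−3..3 at α=0.7861, β=2.4953, γ=2.5621.
cos(β/2)=0.317552, sin(β/2)=0.948241
d^3_{-3,-2}: single k=1 term ⇒ +0.007500;  D = +0.002723+0.006989i
d^3_{-2,-2}: k∈[0..1] ⇒ +0.001025 -0.045716 = -0.044690;  D = -0.040929-0.017946i
d^3_{-1,-2}: k∈[0..1] ⇒ -0.009683 +0.172675 = +0.162992;  D = +0.151791-0.059379i
d^3_{0,-2}: k∈[0..1] ⇒ +0.050079 -0.446544 = -0.396465;  D = -0.158693+0.363319i
d^3_{1,-2}: k∈[0..1] ⇒ -0.172675 +0.769853 = +0.597178;  D = -0.218335-0.555834i
d^3_{2,-2}: k∈[0..1] ⇒ +0.407637 -0.726963 = -0.319326;  D = +0.292809+0.127406i
d^3_{3,-2}: single k=0 term ⇒ -0.596326;  D = +0.554734-0.218802i
Y_3^{m'}(θ=1.0689,φ=5.1544) and Σ D·Y over m':
  (+0.0027+0.0070i)·(-0.2727-0.0681i)  (-0.0409-0.0179i)·(-0.2396+0.2922i)  (+0.1518-0.0594i)·(+0.0191+0.0403i)  (-0.1587+0.3633i)·(-0.3308+0.0000i)  (-0.2183-0.5558i)·(-0.0191+0.0403i)  (+0.2928+0.1274i)·(-0.2396-0.2922i)  (+0.5547-0.2188i)·(+0.2727-0.0681i)
Y_3^-2(R⁻¹ n̂) = +0.202575-0.336718i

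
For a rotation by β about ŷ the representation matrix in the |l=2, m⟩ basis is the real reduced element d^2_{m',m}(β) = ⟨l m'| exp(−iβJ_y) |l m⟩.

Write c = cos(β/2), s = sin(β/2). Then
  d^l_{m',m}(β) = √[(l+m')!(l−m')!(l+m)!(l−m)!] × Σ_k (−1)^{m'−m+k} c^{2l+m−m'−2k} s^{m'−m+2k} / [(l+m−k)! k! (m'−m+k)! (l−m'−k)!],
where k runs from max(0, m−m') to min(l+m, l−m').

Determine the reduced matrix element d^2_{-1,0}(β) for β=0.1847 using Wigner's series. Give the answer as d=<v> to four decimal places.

d^2_{-1,0}(β=0.1847) via Wigner's sum:
c=cos(0.1847/2)=0.995739, s=sin(0.1847/2)=0.092219; N=√[1·6·2·2]=4.898979
The bounds max(0,m−m')=1 and min(l+m,l−m')=2 give 2 terms
  k=1: (−1)^0·4.8990/(2)·0.9957^3·0.0922^1 = +0.223014
  k=2: (−1)^1·4.8990/(2)·0.9957^1·0.0922^3 = -0.001913
d^2_{-1,0}(0.1847) = +0.223014 -0.001913 = +0.221101

d=0.2211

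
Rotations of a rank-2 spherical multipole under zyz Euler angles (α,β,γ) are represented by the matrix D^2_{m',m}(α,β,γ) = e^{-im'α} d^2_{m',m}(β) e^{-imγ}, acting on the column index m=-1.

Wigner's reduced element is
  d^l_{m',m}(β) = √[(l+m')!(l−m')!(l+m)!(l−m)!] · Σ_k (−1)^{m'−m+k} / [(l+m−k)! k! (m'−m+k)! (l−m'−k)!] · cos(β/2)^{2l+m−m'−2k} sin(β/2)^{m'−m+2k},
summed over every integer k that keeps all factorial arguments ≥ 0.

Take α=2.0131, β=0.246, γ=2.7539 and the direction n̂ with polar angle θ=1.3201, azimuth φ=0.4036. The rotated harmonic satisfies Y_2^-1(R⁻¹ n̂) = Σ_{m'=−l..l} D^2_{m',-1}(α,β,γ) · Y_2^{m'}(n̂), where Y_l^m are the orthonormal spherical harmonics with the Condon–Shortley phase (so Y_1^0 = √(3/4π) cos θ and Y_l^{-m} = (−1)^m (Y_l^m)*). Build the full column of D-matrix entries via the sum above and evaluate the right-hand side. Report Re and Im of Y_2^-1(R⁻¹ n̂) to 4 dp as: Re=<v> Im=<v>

Need the full column D^2_{m',-1} for m'=−2..2 at α=2.0131, β=0.246, γ=2.7539.
cos(β/2)=0.992445, sin(β/2)=0.122690
d^2_{-2,-1}: single k=1 term ⇒ +0.239861;  D = +0.210851+0.114345i
d^2_{-1,-1}: k∈[0..1] ⇒ +0.970121 -0.044479 = +0.925642;  D = +0.050525-0.924262i
d^2_{0,-1}: k∈[0..1] ⇒ -0.293768 +0.004490 = -0.289278;  D = +0.267809-0.109363i
d^2_{1,-1}: k∈[0..1] ⇒ +0.044479 -0.000227 = +0.044252;  D = +0.032655+0.029865i
d^2_{2,-1}: single k=0 term ⇒ -0.003666;  D = -0.001078+0.003504i
Y_2^{m'}(θ=1.3201,φ=0.4036) and Σ D·Y over m':
  (+0.2109+0.1143i)·(+0.2507-0.2619i)  (+0.0505-0.9243i)·(+0.1707-0.0729i)  (+0.2678-0.1094i)·(-0.2572+0.0000i)  (+0.0327+0.0299i)·(-0.1707-0.0729i)  (-0.0011+0.0035i)·(+0.2507+0.2619i)
Y_2^-1(R⁻¹ n̂) = -0.049424-0.166805i

Re=-0.0494 Im=-0.1668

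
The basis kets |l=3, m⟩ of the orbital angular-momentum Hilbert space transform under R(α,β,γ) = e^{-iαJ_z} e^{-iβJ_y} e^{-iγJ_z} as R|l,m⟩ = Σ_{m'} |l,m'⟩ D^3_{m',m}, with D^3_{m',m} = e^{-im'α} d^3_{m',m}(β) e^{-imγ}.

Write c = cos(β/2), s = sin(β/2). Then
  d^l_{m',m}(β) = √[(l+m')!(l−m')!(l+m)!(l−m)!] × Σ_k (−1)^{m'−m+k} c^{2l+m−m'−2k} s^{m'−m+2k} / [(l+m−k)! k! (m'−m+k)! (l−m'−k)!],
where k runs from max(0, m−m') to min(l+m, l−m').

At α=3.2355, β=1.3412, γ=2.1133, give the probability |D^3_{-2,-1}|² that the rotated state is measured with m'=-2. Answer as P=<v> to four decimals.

P=0.0225

D^3_{-2,-1}(3.2355,1.3412,2.1133) = e^{-i·-2·3.2355}·d^3_{-2,-1}(1.3412)·e^{-i·-1·2.1133}. Compute d first:
Half-angle: c=0.783449, s=0.621456. N=√(1·120·2·24)=75.894664
k: max(0,(-1)−(-2))=1 … min(3+(-1),3−(-2))=2
  k=1: (−1)^0·75.8947/(24)·0.7834^5·0.6215^1 = +0.580048
  k=2: (−1)^1·75.8947/(12)·0.7834^3·0.6215^3 = -0.729951
d^3_{-2,-1}(1.3412) = +0.580048 -0.729951 = -0.149903
|D^3_{-2,-1}|² = |d^3_{-2,-1}(β)|² = (-0.149903)² = 0.022471 (the z-rotation phases have unit modulus)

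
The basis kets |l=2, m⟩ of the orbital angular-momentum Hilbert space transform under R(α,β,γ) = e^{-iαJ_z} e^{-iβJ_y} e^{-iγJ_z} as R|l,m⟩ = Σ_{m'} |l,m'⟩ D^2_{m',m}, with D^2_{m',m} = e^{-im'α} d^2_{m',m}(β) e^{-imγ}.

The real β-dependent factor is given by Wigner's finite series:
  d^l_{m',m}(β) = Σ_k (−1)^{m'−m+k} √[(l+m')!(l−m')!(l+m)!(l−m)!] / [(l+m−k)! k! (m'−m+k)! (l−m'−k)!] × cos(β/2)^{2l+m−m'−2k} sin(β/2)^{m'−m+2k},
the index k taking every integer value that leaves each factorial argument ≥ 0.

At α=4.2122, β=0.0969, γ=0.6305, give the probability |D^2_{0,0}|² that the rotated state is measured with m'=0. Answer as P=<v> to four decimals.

Split into d^2_{0,0}(β=0.0969) × two z-phases.
With c≡cos(β/2)=0.998827 and s≡sin(β/2)=0.048431, N=[2·2·2·2]^{1/2}=4.000000
k∈{0,1,2} keeps every argument non-negative
  k=0: (−1)^0·4.0000/(4)·0.9988^4·0.0484^0 = +0.995314
  k=1: (−1)^1·4.0000/(1)·0.9988^2·0.0484^2 = -0.009360
  k=2: (−1)^2·4.0000/(4)·0.9988^0·0.0484^4 = +0.000006
d^2_{0,0}(0.0969) = +0.995314 -0.009360 +0.000006 = +0.985960
|D^2_{0,0}|² = |d^2_{0,0}(β)|² = (+0.985960)² = 0.972116 (the z-rotation phases have unit modulus)

P=0.9721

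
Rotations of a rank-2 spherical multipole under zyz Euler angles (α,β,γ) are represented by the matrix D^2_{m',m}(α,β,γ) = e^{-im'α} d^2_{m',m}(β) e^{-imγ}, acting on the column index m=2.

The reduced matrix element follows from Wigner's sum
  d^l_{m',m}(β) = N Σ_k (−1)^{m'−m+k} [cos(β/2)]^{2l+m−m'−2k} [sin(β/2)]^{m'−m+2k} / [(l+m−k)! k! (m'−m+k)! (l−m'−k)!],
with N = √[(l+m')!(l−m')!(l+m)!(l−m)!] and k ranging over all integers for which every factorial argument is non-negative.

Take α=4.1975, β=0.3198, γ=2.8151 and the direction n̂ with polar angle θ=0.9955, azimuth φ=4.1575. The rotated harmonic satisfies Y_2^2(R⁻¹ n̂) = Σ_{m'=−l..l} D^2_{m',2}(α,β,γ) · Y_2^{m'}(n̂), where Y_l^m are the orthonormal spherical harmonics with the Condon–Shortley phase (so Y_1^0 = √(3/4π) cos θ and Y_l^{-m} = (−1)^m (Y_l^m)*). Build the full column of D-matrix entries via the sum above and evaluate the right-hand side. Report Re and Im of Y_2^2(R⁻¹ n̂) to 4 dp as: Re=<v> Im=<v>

Need the full column D^2_{m',2} for m'=−2..2 at α=4.1975, β=0.3198, γ=2.8151.
cos(β/2)=0.987243, sin(β/2)=0.159219
d^2_{-2,2}: single k=4 term ⇒ +0.000643;  D = -0.000598+0.000236i
d^2_{-1,2}: single k=3 term ⇒ +0.007970;  D = +0.001097-0.007894i
d^2_{0,2}: single k=2 term ⇒ +0.060522;  D = +0.048071+0.036771i
d^2_{1,2}: single k=1 term ⇒ +0.306407;  D = -0.281870+0.120145i
d^2_{2,2}: single k=0 term ⇒ +0.949941;  D = +0.106140-0.943993i
Y_2^{m'}(θ=0.9955,φ=4.1575) and Σ D·Y over m':
  (-0.0006+0.0002i)·(-0.1210-0.2435i)  (+0.0011-0.0079i)·(-0.1858+0.2998i)  (+0.0481+0.0368i)·(-0.0353+0.0000i)  (-0.2819+0.1201i)·(+0.1858+0.2998i)  (+0.1061-0.9440i)·(-0.1210+0.2435i)
Y_2^2(R⁻¹ n̂) = +0.129267+0.078489i

Re=0.1293 Im=0.0785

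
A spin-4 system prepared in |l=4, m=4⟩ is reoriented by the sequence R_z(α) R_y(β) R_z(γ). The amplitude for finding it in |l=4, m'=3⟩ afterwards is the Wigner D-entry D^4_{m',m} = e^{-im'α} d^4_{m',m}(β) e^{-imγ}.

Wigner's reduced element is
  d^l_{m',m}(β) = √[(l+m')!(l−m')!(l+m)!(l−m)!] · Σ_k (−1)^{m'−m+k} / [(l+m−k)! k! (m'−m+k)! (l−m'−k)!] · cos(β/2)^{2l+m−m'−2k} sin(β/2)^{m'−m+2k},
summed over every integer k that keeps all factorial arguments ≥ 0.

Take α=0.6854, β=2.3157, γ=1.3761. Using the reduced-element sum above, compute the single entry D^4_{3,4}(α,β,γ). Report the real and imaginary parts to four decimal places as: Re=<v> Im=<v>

D^4_{3,4}(0.6854,2.3157,1.3761) = e^{-i·3·0.6854}·d^4_{3,4}(2.3157)·e^{-i·4·1.3761}. Compute d first:
With c≡cos(β/2)=0.401310 and s≡sin(β/2)=0.915942, N=[5040·1·40320·1]^{1/2}=14255.272709
Admissible k: 1..1 (factorial args all ≥0)
  k=1: (−1)^0·14255.2727/(5040)·0.4013^7·0.9159^1 = +0.004343
d^4_{3,4}(2.3157) = +0.004343
Attach z-rotation phases: D = e^{-i(3)(0.6854)}·(+0.004343)·e^{-i(4)(1.3761)} = +0.001256-0.004157i

Re=0.0013 Im=-0.0042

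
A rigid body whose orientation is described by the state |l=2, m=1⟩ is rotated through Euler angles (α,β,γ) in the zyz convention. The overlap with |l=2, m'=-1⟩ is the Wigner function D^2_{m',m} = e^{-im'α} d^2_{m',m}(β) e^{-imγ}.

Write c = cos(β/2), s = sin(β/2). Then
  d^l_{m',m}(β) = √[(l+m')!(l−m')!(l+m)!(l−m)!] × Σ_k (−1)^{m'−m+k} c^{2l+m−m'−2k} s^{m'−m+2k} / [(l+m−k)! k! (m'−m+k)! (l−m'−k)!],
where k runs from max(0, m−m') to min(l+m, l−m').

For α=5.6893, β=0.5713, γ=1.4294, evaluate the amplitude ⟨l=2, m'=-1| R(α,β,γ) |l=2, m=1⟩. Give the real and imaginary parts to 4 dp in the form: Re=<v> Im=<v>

Split into d^2_{-1,1}(β=0.5713) × two z-phases.
Half-angle: c=0.959479, s=0.281781. N=√(1·6·6·1)=6.000000
k: max(0,(1)−(-1))=2 … min(2+(1),2−(-1))=3
  k=2: (−1)^0·6.0000/(2)·0.9595^2·0.2818^2 = +0.219289
  k=3: (−1)^1·6.0000/(6)·0.9595^0·0.2818^4 = -0.006304
d^2_{-1,1}(0.5713) = +0.219289 -0.006304 = +0.212984
Phases: e^{-i·(-1)·5.6893}=+0.828773-0.559585i, e^{-i·(1)·1.4294}=+0.140926-0.990020i ⇒ D=-0.093118-0.191550i

Re=-0.0931 Im=-0.1915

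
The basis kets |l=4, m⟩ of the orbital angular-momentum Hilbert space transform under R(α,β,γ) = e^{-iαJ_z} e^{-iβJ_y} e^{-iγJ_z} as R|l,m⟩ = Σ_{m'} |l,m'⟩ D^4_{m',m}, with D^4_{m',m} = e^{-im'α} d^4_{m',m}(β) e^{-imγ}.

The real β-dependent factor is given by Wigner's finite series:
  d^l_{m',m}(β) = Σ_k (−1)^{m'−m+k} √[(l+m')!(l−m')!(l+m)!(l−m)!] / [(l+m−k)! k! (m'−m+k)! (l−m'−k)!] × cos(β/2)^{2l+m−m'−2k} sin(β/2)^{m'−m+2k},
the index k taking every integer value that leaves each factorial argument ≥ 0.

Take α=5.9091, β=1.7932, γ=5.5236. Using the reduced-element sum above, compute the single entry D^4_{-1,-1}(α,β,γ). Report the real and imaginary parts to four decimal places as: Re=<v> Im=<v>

Re=0.1238 Im=-0.2649

First d^4_{-1,-1}(β=1.7932), then the phase factors e^{-i(-1)α} and e^{-i(-1)γ}:
c=cos(1.7932/2)=0.624270, s=sin(1.7932/2)=0.781209; N=√[6·120·6·120]=720.000000
Admissible k: 0..3 (factorial args all ≥0)
  k=0: (−1)^0·720.0000/(720)·0.6243^8·0.7812^0 = +0.023066
  k=1: (−1)^1·720.0000/(48)·0.6243^6·0.7812^2 = -0.541825
  k=2: (−1)^2·720.0000/(24)·0.6243^4·0.7812^4 = +1.696989
  k=3: (−1)^3·720.0000/(72)·0.6243^2·0.7812^6 = -0.885824
d^4_{-1,-1}(1.7932) = +0.023066 -0.541825 +1.696989 -0.885824 = +0.292406
D = (+0.930842-0.365421i)·(+0.292406)·(+0.725122-0.688621i) = +0.123786-0.264911i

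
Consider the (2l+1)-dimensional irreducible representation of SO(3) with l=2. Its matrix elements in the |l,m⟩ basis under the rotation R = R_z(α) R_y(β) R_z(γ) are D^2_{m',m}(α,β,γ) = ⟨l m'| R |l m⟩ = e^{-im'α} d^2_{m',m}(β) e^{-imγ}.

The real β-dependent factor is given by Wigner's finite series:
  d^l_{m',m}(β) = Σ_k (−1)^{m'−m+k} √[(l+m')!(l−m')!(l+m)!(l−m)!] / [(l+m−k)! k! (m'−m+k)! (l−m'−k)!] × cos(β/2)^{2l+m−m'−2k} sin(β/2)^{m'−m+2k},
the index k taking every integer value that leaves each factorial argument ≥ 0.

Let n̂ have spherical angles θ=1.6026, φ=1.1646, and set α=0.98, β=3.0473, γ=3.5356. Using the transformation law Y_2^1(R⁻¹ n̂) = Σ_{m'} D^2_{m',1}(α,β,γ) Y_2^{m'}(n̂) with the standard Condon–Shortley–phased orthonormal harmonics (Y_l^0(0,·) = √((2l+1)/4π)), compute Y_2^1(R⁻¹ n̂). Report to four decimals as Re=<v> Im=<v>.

Re=-0.0796 Im=0.0522

Need the full column D^2_{m',1} for m'=−2..2 at α=0.98, β=3.0473, γ=3.5356.
cos(β/2)=0.047129, sin(β/2)=0.998889
d^2_{-2,1}: single k=3 term ⇒ +0.093944;  D = -0.000451-0.093943i
d^2_{-1,1}: k∈[2..3] ⇒ +0.006649 -0.995563 = -0.988914;  D = +0.823927+0.546896i
d^2_{0,1}: k∈[1..2] ⇒ +0.000256 -0.115057 = -0.114801;  D = +0.106005-0.044071i
d^2_{1,1}: k∈[0..1] ⇒ +0.000005 -0.006649 = -0.006644;  D = +0.001299-0.006515i
d^2_{2,1}: single k=0 term ⇒ -0.000209;  D = -0.000148-0.000148i
Y_2^{m'}(θ=1.6026,φ=1.1646) and Σ D·Y over m':
  (-0.0005-0.0939i)·(-0.2654-0.2801i)  (+0.8239+0.5469i)·(-0.0097+0.0226i)  (+0.1060-0.0441i)·(-0.3144+0.0000i)  (+0.0013-0.0065i)·(+0.0097+0.0226i)  (-0.0001-0.0001i)·(-0.2654+0.2801i)
Y_2^1(R⁻¹ n̂) = -0.079616+0.052158i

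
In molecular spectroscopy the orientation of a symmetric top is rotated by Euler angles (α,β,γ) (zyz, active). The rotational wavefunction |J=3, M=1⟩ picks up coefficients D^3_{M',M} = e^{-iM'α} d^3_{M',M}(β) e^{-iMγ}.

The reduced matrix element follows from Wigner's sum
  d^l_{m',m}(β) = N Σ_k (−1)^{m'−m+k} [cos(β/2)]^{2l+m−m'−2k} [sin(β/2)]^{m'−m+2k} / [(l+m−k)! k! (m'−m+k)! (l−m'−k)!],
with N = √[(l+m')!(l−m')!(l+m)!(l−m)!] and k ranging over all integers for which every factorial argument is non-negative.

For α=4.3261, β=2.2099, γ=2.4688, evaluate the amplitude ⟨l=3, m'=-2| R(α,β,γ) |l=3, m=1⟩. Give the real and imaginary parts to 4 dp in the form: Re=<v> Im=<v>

Re=-0.3979 Im=0.0398

Split into d^3_{-2,1}(β=2.2099) × two z-phases.
With c≡cos(β/2)=0.449179 and s≡sin(β/2)=0.893442, N=[1·120·24·2]^{1/2}=75.894664
k: max(0,(1)−(-2))=3 … min(3+(1),3−(-2))=4
  k=3: (−1)^0·75.8947/(12)·0.4492^3·0.8934^3 = +0.408778
  k=4: (−1)^1·75.8947/(24)·0.4492^1·0.8934^5 = -0.808632
d^3_{-2,1}(2.2099) = +0.408778 -0.808632 = -0.399854
Attach z-rotation phases: D = e^{-i(-2)(4.3261)}·(-0.399854)·e^{-i(1)(2.4688)} = -0.397865+0.039833i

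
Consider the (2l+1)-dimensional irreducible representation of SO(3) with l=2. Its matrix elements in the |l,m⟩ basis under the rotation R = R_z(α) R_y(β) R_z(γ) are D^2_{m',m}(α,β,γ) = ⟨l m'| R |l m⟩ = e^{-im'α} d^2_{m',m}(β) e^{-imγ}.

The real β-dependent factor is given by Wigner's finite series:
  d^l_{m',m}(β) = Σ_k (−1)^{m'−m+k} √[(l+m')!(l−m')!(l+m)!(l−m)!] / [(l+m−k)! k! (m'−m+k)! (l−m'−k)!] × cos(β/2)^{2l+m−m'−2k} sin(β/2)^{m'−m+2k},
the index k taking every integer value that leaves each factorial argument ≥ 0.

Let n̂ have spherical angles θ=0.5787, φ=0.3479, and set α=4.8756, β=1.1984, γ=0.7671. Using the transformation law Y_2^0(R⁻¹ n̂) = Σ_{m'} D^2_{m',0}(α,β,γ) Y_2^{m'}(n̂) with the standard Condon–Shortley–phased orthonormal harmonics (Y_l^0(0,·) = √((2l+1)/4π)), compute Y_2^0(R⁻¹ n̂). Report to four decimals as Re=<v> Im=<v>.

Need the full column D^2_{m',0} for m'=−2..2 at α=4.8756, β=1.1984, γ=0.7671.
cos(β/2)=0.825787, sin(β/2)=0.563982
d^2_{-2,0}: single k=2 term ⇒ +0.531303;  D = -0.503248-0.170366i
d^2_{-1,0}: k∈[1..2] ⇒ +0.777938 -0.362860 = +0.415078;  D = +0.067445-0.409562i
d^2_{0,0}: k∈[0..2] ⇒ +0.465021 -0.867614 +0.101172 = -0.301421;  D = -0.301421+0.000000i
d^2_{1,0}: k∈[0..1] ⇒ -0.777938 +0.362860 = -0.415078;  D = -0.067445-0.409562i
d^2_{2,0}: single k=0 term ⇒ +0.531303;  D = -0.503248+0.170366i
Y_2^{m'}(θ=0.5787,φ=0.3479) and Σ D·Y over m':
  (-0.5032-0.1704i)·(+0.0887-0.0741i)  (+0.0674-0.4096i)·(+0.3325-0.1206i)  (-0.3014+0.0000i)·(+0.3477+0.0000i)  (-0.0674-0.4096i)·(-0.3325-0.1206i)  (-0.5032+0.1704i)·(+0.0887+0.0741i)
Y_2^0(R⁻¹ n̂) = -0.273247+0.000000i

Re=-0.2732 Im=0.0000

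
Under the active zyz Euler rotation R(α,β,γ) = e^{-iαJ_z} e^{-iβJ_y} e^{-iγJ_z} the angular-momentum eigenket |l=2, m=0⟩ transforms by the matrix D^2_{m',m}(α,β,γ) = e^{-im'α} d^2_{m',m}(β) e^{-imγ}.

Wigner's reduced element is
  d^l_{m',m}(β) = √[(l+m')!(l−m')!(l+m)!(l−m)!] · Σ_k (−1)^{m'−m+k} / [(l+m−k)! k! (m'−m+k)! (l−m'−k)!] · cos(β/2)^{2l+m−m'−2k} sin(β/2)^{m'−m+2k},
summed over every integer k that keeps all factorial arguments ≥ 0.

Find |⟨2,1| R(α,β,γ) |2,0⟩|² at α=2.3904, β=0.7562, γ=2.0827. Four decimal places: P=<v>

P=0.3737

First d^2_{1,0}(β=0.7562), then the phase factors e^{-i(1)α} and e^{-i(0)γ}:
c=cos(0.7562/2)=0.929368, s=sin(0.7562/2)=0.369155; N=√[6·1·2·2]=4.898979
Admissible k: 0..1 (factorial args all ≥0)
  k=0: (−1)^1·4.8990/(2)·0.9294^3·0.3692^1 = -0.725851
  k=1: (−1)^2·4.8990/(2)·0.9294^1·0.3692^3 = +0.114522
d^2_{1,0}(0.7562) = -0.725851 +0.114522 = -0.611329
|D^2_{1,0}|² = |d^2_{1,0}(β)|² = (-0.611329)² = 0.373723 (the z-rotation phases have unit modulus)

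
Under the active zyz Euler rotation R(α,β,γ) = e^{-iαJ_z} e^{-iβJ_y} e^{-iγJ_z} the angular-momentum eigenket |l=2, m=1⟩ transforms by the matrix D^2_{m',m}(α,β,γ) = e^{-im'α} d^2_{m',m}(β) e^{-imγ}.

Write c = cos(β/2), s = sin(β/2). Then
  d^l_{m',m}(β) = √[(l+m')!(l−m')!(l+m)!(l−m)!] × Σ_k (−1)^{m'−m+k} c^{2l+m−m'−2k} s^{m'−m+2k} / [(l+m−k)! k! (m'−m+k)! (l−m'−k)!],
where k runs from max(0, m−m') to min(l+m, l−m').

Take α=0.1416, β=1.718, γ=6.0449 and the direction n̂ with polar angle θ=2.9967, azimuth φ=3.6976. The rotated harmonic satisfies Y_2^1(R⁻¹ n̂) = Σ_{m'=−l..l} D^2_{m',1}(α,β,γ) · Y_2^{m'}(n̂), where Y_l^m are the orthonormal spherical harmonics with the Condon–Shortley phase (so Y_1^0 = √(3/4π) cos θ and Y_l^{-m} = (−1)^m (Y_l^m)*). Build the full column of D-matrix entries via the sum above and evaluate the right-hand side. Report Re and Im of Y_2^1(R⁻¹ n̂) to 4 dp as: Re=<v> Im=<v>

Re=-0.0109 Im=-0.0020

Need the full column D^2_{m',1} for m'=−2..2 at α=0.1416, β=1.718, γ=6.0449.
cos(β/2)=0.653195, sin(β/2)=0.757190
d^2_{-2,1}: single k=3 term ⇒ +0.567136;  D = +0.491752+0.282529i
d^2_{-1,1}: k∈[2..3] ⇒ +0.733865 -0.328715 = +0.405151;  D = +0.376266+0.150236i
d^2_{0,1}: k∈[1..2] ⇒ +0.516903 -0.694597 = -0.177694;  D = -0.172673-0.041942i
d^2_{1,1}: k∈[0..1] ⇒ +0.182042 -0.733865 = -0.551823;  D = -0.549246-0.053270i
d^2_{2,1}: single k=0 term ⇒ -0.422049;  D = -0.421624+0.018950i
Y_2^{m'}(θ=2.9967,φ=3.6976) and Σ D·Y over m':
  (+0.4918+0.2825i)·(+0.0036-0.0072i)  (+0.3763+0.1502i)·(+0.0938-0.0583i)  (-0.1727-0.0419i)·(+0.6111+0.0000i)  (-0.5492-0.0533i)·(-0.0938-0.0583i)  (-0.4216+0.0189i)·(+0.0036+0.0072i)
Y_2^1(R⁻¹ n̂) = -0.010944-0.001993i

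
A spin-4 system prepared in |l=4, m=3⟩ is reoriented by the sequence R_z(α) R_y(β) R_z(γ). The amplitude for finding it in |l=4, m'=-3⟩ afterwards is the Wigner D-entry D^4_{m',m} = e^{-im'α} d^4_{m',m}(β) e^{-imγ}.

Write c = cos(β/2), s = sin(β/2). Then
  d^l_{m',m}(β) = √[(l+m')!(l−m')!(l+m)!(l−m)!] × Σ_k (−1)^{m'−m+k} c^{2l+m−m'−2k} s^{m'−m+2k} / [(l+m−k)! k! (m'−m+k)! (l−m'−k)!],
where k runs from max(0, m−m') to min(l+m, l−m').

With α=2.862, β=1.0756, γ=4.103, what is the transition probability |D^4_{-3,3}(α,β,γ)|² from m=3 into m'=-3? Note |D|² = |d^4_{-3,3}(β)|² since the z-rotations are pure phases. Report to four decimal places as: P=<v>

D^4_{-3,3}(2.862,1.0756,4.103) = e^{-i·-3·2.862}·d^4_{-3,3}(1.0756)·e^{-i·3·4.103}. Compute d first:
With c≡cos(β/2)=0.858838 and s≡sin(β/2)=0.512248, N=[1·5040·5040·1]^{1/2}=5040.000000
k: max(0,(3)−(-3))=6 … min(4+(3),4−(-3))=7
  k=6: (−1)^0·5040.0000/(720)·0.8588^2·0.5122^6 = +0.093283
  k=7: (−1)^1·5040.0000/(5040)·0.8588^0·0.5122^8 = -0.004741
d^4_{-3,3}(1.0756) = +0.093283 -0.004741 = +0.088542
|D^4_{-3,3}|² = |d^4_{-3,3}(β)|² = (+0.088542)² = 0.007840 (the z-rotation phases have unit modulus)

P=0.0078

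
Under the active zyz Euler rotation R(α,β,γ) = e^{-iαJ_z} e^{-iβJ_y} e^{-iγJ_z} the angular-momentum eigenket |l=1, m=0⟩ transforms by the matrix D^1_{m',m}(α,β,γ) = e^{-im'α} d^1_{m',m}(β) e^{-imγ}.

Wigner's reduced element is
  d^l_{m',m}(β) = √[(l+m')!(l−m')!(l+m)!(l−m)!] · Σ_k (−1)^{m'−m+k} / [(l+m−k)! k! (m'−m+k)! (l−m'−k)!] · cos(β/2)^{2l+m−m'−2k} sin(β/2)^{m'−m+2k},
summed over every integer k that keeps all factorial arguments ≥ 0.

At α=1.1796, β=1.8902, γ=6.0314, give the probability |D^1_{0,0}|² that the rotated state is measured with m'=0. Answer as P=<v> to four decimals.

P=0.0986

First d^1_{0,0}(β=1.8902), then the phase factors e^{-i(0)α} and e^{-i(0)γ}:
With c≡cos(β/2)=0.585662 and s≡sin(β/2)=0.810556, N=[1·1·1·1]^{1/2}=1.000000
k: max(0,(0)−(0))=0 … min(1+(0),1−(0))=1
  k=0: (−1)^0·1.0000/(1)·0.5857^2·0.8106^0 = +0.343000
  k=1: (−1)^1·1.0000/(1)·0.5857^0·0.8106^2 = -0.657000
d^1_{0,0}(1.8902) = +0.343000 -0.657000 = -0.314000
|D^1_{0,0}|² = |d^1_{0,0}(β)|² = (-0.314000)² = 0.098596 (the z-rotation phases have unit modulus)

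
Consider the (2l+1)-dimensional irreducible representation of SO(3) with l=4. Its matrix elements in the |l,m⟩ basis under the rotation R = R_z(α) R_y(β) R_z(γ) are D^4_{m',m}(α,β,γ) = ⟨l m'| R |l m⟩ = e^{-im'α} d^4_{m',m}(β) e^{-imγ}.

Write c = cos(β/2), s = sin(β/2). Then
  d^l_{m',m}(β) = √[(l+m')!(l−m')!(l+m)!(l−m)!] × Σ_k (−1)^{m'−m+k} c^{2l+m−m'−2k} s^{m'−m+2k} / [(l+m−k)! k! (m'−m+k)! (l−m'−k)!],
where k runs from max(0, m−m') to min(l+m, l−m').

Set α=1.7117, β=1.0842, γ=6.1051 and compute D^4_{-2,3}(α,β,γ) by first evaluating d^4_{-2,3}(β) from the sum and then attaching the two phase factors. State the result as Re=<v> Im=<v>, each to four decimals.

Re=-0.1554 Im=-0.1652

First d^4_{-2,3}(β=1.0842), then the phase factors e^{-i(-2)α} and e^{-i(3)γ}:
With c≡cos(β/2)=0.856627 and s≡sin(β/2)=0.515936, N=[2·720·5040·1]^{1/2}=2693.993318
The bounds max(0,m−m')=5 and min(l+m,l−m')=6 give 2 terms
  k=5: (−1)^0·2693.9933/(240)·0.8566^3·0.5159^5 = +0.257953
  k=6: (−1)^1·2693.9933/(720)·0.8566^1·0.5159^7 = -0.031191
d^4_{-2,3}(1.0842) = +0.257953 -0.031191 = +0.226762
D = (-0.960554-0.278092i)·(+0.226762)·(+0.860648+0.509201i) = -0.155353-0.165186i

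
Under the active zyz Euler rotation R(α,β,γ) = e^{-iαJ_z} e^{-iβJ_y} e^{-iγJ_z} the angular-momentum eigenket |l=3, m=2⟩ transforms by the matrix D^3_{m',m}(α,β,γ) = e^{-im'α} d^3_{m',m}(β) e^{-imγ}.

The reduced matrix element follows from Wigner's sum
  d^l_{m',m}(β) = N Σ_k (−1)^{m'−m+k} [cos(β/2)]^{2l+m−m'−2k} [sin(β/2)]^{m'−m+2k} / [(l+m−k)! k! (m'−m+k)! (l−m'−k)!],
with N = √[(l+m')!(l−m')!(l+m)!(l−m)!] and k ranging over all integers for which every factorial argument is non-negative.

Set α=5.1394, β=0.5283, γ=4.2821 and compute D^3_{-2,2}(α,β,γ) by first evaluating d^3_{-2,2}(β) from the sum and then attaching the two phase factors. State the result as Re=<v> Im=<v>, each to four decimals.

Re=-0.0031 Im=0.0211

D^3_{-2,2}(5.1394,0.5283,4.2821) = e^{-i·-2·5.1394}·d^3_{-2,2}(0.5283)·e^{-i·2·4.2821}. Compute d first:
c=cos(0.5283/2)=0.965315, s=sin(0.5283/2)=0.261089; N=√[1·120·120·1]=120.000000
Admissible k: 4..5 (factorial args all ≥0)
  k=4: (−1)^0·120.0000/(24)·0.9653^2·0.2611^4 = +0.021650
  k=5: (−1)^1·120.0000/(120)·0.9653^0·0.2611^6 = -0.000317
d^3_{-2,2}(0.5283) = +0.021650 -0.000317 = +0.021333
Phases: e^{-i·(-2)·5.1394}=-0.656956-0.753929i, e^{-i·(2)·4.2821}=-0.651999-0.758220i ⇒ D=-0.003057+0.021113i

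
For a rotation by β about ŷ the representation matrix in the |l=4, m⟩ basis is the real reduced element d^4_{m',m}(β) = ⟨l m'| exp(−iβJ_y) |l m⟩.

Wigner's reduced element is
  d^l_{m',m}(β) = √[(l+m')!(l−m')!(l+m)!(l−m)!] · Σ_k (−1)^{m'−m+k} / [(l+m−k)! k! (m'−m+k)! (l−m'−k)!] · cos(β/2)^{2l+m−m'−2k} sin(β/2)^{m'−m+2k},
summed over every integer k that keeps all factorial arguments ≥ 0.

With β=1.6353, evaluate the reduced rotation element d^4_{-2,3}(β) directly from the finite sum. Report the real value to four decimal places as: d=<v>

d^4_{-2,3}(β=1.6353) via Wigner's sum:
c=cos(1.6353/2)=0.683938, s=sin(1.6353/2)=0.729541; N=√[2·720·5040·1]=2693.993318
k: max(0,(3)−(-2))=5 … min(4+(3),4−(-2))=6
  k=5: (−1)^0·2693.9933/(240)·0.6839^3·0.7295^5 = +0.742133
  k=6: (−1)^1·2693.9933/(720)·0.6839^1·0.7295^7 = -0.281466
d^4_{-2,3}(1.6353) = +0.742133 -0.281466 = +0.460667

d=0.4607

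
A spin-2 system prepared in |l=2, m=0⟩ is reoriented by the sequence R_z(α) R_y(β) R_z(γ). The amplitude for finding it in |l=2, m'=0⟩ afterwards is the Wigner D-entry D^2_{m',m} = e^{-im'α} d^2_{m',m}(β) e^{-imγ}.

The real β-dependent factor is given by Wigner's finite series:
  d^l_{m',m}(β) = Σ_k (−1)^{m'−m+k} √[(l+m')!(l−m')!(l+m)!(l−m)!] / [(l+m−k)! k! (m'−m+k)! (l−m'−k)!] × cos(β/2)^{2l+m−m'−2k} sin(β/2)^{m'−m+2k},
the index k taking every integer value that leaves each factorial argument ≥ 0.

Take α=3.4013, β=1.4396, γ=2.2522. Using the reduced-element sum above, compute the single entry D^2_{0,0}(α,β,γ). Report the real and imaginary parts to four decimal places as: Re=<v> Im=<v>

Re=-0.4743 Im=0.0000

Split into d^2_{0,0}(β=1.4396) × two z-phases.
With c≡cos(β/2)=0.751938 and s≡sin(β/2)=0.659234, N=[2·2·2·2]^{1/2}=4.000000
Admissible k: 0..2 (factorial args all ≥0)
  k=0: (−1)^0·4.0000/(4)·0.7519^4·0.6592^0 = +0.319689
  k=1: (−1)^1·4.0000/(1)·0.7519^2·0.6592^2 = -0.982886
  k=2: (−1)^2·4.0000/(4)·0.7519^0·0.6592^4 = +0.188868
d^2_{0,0}(1.4396) = +0.319689 -0.982886 +0.188868 = -0.474329
Phases: e^{-i·(0)·3.4013}=+1.000000+0.000000i, e^{-i·(0)·2.2522}=+1.000000+0.000000i ⇒ D=-0.474329+0.000000i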